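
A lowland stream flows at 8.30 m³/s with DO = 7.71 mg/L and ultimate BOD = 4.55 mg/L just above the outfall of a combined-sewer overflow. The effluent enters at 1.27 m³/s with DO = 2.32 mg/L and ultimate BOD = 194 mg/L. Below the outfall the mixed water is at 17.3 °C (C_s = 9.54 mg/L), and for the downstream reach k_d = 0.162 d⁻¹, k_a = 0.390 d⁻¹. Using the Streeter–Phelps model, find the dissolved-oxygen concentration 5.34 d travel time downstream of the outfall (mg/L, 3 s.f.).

Mixed DO = (8.30×7.71 + 1.27×2.32)/(8.30+1.27) = 66.94/9.570 = 6.995 mg/L.
Mixed L₀ = (8.30×4.55 + 1.27×194)/(9.570) = 284.1/9.570 = 29.69 mg/L.
Initial deficit D₀ = C_s − DO₀ = 9.54 − 6.995 = 2.545 mg/L.
D(5.34) = [0.162×29.69/(0.390−0.162)](e^(−0.162×5.34) − e^(−0.390×5.34)) + 2.545 e^(−0.390×5.34)
= 21.10 × (0.4210 − 0.1246) + 2.545 × 0.1246 = 6.570 mg/L.
DO = 9.54 − 6.570 = 2.970 mg/L.

DO ≈ 2.97 mg/L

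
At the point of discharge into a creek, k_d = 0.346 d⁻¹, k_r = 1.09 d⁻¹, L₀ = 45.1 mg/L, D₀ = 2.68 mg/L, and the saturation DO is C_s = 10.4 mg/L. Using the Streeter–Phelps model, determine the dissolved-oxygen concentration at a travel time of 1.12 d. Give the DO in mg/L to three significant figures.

k_d L₀/(k_r−k_d) = 0.346×45.1/(1.09−0.346) = 15.60/0.7440 = 20.97 mg/L.
e^(−k_d t) = e^(−0.346×1.120) = 0.6787; e^(−k_r t) = e^(−1.09×1.120) = 0.2950.
D = 20.97 × (0.6787 − 0.2950) + 2.68 × 0.2950 = 8.049 + 0.7906 = 8.839 mg/L.
DO = C_s − D = 10.4 − 8.839 = 1.561 mg/L.

DO ≈ 1.56 mg/L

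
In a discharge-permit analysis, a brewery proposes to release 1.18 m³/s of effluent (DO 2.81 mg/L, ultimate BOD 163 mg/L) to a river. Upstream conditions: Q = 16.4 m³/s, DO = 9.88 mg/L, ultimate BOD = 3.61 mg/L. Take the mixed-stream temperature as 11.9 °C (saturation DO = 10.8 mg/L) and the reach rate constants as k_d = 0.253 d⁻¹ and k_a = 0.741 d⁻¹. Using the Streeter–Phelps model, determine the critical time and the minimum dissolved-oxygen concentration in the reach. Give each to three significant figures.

Mixed DO = (16.4×9.88 + 1.18×2.81)/(16.4+1.18) = 165.3/17.58 = 9.405 mg/L.
Mixed L₀ = (16.4×3.61 + 1.18×163)/(17.58) = 251.5/17.58 = 14.31 mg/L.
Initial deficit D₀ = C_s − DO₀ = 10.8 − 9.405 = 1.395 mg/L.
t_c = (1/0.4880) ln[(0.741/0.253)(1 − 1.395×0.4880/(0.253×14.31))] = 2.049 × ln(2.378) = 1.775 d.
D_c = (0.253/0.741) × 14.31 × e^(−0.253×1.775) = 0.3414 × 14.31 × 0.6382 = 3.118 mg/L.
Minimum DO = 10.8 − 3.118 = 7.682 mg/L.

t_c ≈ 1.78 d; minimum DO ≈ 7.68 mg/L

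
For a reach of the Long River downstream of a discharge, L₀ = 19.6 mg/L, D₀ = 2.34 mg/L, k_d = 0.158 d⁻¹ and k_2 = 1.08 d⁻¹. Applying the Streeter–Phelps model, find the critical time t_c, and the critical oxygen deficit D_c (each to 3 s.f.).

t_c ≈ 0.791 d; D_c ≈ 2.53 mg/L

With k_2/k_d = 6.835 and 1 − D₀(k_2−k_d)/(k_d L₀) = 0.3033,
t_c = ln(6.835 × 0.3033) / (1.08 − 0.158) = ln(2.073) / 0.9220 = 0.7292/0.9220 = 0.7908 d.
L(t_c) = L₀ e^(−k_d t_c) = 19.6 × 0.8825 = 17.30 mg/L, and at the critical point k_2 D_c = k_d L, so D_c = (0.158/1.08) × 17.30 = 2.531 mg/L.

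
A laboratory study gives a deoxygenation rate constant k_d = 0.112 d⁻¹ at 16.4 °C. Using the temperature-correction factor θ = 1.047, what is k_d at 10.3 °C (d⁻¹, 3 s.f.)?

k_d(T₂) = k_d(T₁) · θ^(T₂−T₁) = 0.112 × 1.047^(10.3−16.4)
= 0.112 × 1.047^-6.10 = 0.112 × 0.7557 = 0.08463 d⁻¹.

k_d ≈ 0.0846 d⁻¹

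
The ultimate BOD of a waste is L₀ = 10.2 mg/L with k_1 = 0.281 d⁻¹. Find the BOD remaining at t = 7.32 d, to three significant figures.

L_t = L₀ e^(−k_1 t) = 10.2 × e^(−0.281×7.32) = 10.2 × 0.1278 = 1.304 mg/L.

L ≈ 1.30 mg/L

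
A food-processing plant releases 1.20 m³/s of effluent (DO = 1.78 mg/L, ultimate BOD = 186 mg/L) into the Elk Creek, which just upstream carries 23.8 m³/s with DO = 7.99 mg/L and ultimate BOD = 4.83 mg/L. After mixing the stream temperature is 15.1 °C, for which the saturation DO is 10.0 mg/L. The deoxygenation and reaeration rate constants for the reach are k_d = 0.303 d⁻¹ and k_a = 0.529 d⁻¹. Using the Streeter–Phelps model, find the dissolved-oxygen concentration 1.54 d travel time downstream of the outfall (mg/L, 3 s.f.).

DO ≈ 5.64 mg/L

Mixed DO = (23.8×7.99 + 1.20×1.78)/(23.8+1.20) = 192.3/25.00 = 7.692 mg/L.
Mixed L₀ = (23.8×4.83 + 1.20×186)/(25.00) = 338.2/25.00 = 13.53 mg/L.
Initial deficit D₀ = C_s − DO₀ = 10.0 − 7.692 = 2.308 mg/L.
D(1.54) = [0.303×13.53/(0.529−0.303)](e^(−0.303×1.54) − e^(−0.529×1.54)) + 2.308 e^(−0.529×1.54)
= 18.13 × (0.6271 − 0.4428) + 2.308 × 0.4428 = 4.365 mg/L.
DO = 10.0 − 4.365 = 5.635 mg/L.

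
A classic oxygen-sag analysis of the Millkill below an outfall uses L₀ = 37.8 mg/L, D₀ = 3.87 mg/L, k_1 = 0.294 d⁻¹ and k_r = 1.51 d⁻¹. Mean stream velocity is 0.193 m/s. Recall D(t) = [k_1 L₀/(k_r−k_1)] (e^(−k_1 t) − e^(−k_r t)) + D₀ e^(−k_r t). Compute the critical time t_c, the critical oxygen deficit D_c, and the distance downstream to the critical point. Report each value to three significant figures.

t_c ≈ 0.893 d; D_c ≈ 5.66 mg/L; x_c ≈ 14.9 km

At the critical point dD/dt = 0, so k_1 L₀ e^(−k_1 t) = k_r D. Substituting D(t) from the Streeter–Phelps equation and solving for t gives
t_c = ln[(k_r/k_1)(1 − D₀(k_r−k_1)/(k_1 L₀))] / (k_r−k_1).
Here k_r−k_1 = 1.216 d⁻¹ and 1 − D₀(k_r−k_1)/(k_1 L₀) = 1 − 3.87×1.216/(0.294×37.8) = 0.5765, so
t_c = ln(5.136 × 0.5765) / 1.216 = 1.086 / 1.216 = 0.8928 d.
L(t_c) = L₀ e^(−k_1 t_c) = 37.8 × 0.7692 = 29.07 mg/L, and at the critical point k_r D_c = k_1 L, so D_c = (0.294/1.51) × 29.07 = 5.661 mg/L.
x_c = v t_c = 0.193 m/s × 0.8928 d × 86400 s/d = 14890 m ≈ 14.9 km.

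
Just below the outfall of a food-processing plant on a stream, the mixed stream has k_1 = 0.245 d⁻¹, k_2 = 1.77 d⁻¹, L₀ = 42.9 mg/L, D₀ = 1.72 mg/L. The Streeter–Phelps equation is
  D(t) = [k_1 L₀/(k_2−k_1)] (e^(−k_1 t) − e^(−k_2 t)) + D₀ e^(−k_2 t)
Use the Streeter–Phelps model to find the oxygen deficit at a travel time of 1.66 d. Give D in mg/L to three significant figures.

D ≈ 4.32 mg/L

k_1 L₀/(k_2−k_1) = 0.245×42.9/(1.77−0.245) = 10.51/1.525 = 6.892 mg/L.
e^(−k_1 t) = e^(−0.245×1.660) = 0.6658; e^(−k_2 t) = e^(−1.77×1.660) = 0.05296.
D = 6.892 × (0.6658 − 0.05296) + 1.72 × 0.05296 = 4.224 + 0.09109 = 4.315 mg/L.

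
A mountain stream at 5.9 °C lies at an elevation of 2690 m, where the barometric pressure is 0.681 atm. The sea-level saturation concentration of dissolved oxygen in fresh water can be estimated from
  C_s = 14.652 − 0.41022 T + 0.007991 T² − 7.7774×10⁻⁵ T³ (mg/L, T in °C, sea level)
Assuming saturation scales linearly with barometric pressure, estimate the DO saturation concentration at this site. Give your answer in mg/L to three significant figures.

C_s ≈ 8.51 mg/L

At sea level: C_s = 14.652 − 0.41022×5.9 + 0.007991×5.9² − 7.7774×10⁻⁵×5.9³ = 12.49 mg/L.
Pressure correction: C_s' = 12.49 × 0.681 = 8.508 mg/L.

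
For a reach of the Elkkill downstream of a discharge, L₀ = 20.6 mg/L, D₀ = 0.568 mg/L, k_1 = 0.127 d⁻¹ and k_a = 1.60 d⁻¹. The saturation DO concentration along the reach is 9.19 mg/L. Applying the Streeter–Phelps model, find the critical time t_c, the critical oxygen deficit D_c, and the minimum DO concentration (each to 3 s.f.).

t_c = [1/(k_a−k_1)] ln[(k_a/k_1)(1 − D₀(k_a−k_1)/(k_1 L₀))]
= [1/(1.60−0.127)] ln[(1.60/0.127)(1 − 0.568×1.473/(0.127×20.6))]
= (1/1.473) ln[12.60 × 0.6802] = 0.6789 × ln(8.569) = 0.6789 × 2.148 = 1.458 d.
D_c = (k_1/k_a) L₀ e^(−k_1 t_c) = (0.127/1.60) × 20.6 × e^(−0.127×1.458) = 0.07938 × 20.6 × 0.8309 = 1.359 mg/L.
Minimum DO = C_s − D_c = 9.19 − 1.359 = 7.831 mg/L.

t_c ≈ 1.46 d; D_c ≈ 1.36 mg/L; min DO ≈ 7.83 mg/L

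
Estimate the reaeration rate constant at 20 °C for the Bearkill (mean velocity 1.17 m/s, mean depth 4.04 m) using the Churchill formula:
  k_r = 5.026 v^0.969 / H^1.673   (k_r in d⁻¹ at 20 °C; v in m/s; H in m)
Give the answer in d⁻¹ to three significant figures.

k_r = 5.026 × 1.17^0.969 / 4.04^1.673 = 5.026 × 1.164 / 10.34 = 0.5660 d⁻¹.

k_r ≈ 0.566 d⁻¹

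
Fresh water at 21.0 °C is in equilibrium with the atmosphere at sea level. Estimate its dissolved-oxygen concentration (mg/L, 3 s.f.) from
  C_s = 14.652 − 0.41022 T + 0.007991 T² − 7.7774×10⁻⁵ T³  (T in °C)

C_s ≈ 8.84 mg/L

C_s = 14.652 − 0.41022×21.0 + 0.007991×21.0² − 7.7774×10⁻⁵×21.0³ = 8.841 mg/L.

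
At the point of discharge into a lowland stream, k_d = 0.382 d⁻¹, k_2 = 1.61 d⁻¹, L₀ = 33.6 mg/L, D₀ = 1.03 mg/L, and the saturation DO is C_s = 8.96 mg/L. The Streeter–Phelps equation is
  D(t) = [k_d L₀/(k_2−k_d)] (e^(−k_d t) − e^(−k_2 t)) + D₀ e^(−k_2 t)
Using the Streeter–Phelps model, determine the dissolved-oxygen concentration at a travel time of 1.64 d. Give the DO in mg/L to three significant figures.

DO ≈ 4.05 mg/L

k_d L₀/(k_2−k_d) = 0.382×33.6/(1.61−0.382) = 12.84/1.228 = 10.45 mg/L.
e^(−k_d t) = e^(−0.382×1.640) = 0.5345; e^(−k_2 t) = e^(−1.61×1.640) = 0.07133.
D = 10.45 × (0.5345 − 0.07133) + 1.03 × 0.07133 = 4.841 + 0.07347 = 4.914 mg/L.
DO = C_s − D = 8.96 − 4.914 = 4.046 mg/L.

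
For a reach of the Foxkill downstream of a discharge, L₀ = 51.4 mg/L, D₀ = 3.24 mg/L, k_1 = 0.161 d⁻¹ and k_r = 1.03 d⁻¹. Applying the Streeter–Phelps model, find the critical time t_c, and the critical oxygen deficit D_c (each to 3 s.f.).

With k_r/k_1 = 6.398 and 1 − D₀(k_r−k_1)/(k_1 L₀) = 0.6598,
t_c = ln(6.398 × 0.6598) / (1.03 − 0.161) = ln(4.221) / 0.8690 = 1.440/0.8690 = 1.657 d.
L(t_c) = L₀ e^(−k_1 t_c) = 51.4 × 0.7658 = 39.36 mg/L, and at the critical point k_r D_c = k_1 L, so D_c = (0.161/1.03) × 39.36 = 6.153 mg/L.

t_c ≈ 1.66 d; D_c ≈ 6.15 mg/L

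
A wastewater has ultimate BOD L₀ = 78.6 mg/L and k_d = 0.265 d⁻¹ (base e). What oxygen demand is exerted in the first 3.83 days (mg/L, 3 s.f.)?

y_t = L₀(1 − e^(−k_d t)) = 78.6 × (1 − e^(−0.265×3.83))
= 78.6 × (1 − 0.3624) = 78.6 × 0.6376 = 50.11 mg/L.

y ≈ 50.1 mg/L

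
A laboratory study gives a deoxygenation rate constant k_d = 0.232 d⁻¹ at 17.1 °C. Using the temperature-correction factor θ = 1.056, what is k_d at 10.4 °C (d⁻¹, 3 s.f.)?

k_d ≈ 0.161 d⁻¹

k_d(T₂) = k_d(T₁) · θ^(T₂−T₁) = 0.232 × 1.056^(10.4−17.1)
= 0.232 × 1.056^-6.70 = 0.232 × 0.6941 = 0.1610 d⁻¹.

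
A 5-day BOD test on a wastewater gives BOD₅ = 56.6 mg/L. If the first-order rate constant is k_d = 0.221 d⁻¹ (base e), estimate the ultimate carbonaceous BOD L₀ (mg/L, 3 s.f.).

L₀ ≈ 84.6 mg/L

BOD₅ = L₀(1 − e^(−5k_d)) ⇒ L₀ = BOD₅ / (1 − e^(−5×0.221))
= 56.6 / (1 − 0.3312) = 56.6 / 0.6688 = 84.63 mg/L.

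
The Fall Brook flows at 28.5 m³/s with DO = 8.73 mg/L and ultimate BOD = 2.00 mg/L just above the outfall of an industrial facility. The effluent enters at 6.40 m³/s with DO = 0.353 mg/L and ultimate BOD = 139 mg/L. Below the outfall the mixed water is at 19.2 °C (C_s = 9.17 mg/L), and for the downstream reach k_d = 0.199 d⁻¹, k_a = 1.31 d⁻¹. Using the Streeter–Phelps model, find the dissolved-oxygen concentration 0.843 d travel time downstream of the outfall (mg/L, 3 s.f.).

Mixed DO = (28.5×8.73 + 6.40×0.353)/(28.5+6.40) = 251.1/34.90 = 7.194 mg/L.
Mixed L₀ = (28.5×2.00 + 6.40×139)/(34.90) = 946.6/34.90 = 27.12 mg/L.
Initial deficit D₀ = C_s − DO₀ = 9.17 − 7.194 = 1.976 mg/L.
D(0.843) = [0.199×27.12/(1.31−0.199)](e^(−0.199×0.843) − e^(−1.31×0.843)) + 1.976 e^(−1.31×0.843)
= 4.858 × (0.8456 − 0.3314) + 1.976 × 0.3314 = 3.153 mg/L.
DO = 9.17 − 3.153 = 6.017 mg/L.

DO ≈ 6.02 mg/L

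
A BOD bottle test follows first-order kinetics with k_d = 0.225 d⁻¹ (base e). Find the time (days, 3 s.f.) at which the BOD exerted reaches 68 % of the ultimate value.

t ≈ 5.06 d

y/L₀ = 1 − e^(−k_d t) = 0.68 ⇒ e^(−k_d t) = 0.320
t = −ln(0.320) / 0.225 = 1.139 / 0.225 = 5.064 d.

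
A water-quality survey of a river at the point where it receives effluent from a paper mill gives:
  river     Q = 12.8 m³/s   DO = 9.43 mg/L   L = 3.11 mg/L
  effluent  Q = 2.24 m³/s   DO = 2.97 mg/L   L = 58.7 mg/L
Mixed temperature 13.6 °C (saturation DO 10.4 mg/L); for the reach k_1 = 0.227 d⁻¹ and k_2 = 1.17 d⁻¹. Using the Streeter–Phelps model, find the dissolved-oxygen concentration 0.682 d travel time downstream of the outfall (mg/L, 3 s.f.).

DO ≈ 8.42 mg/L

Mixed DO = (12.8×9.43 + 2.24×2.97)/(12.8+2.24) = 127.4/15.04 = 8.468 mg/L.
Mixed L₀ = (12.8×3.11 + 2.24×58.7)/(15.04) = 171.3/15.04 = 11.39 mg/L.
Initial deficit D₀ = C_s − DO₀ = 10.4 − 8.468 = 1.932 mg/L.
D(0.682) = [0.227×11.39/(1.17−0.227)](e^(−0.227×0.682) − e^(−1.17×0.682)) + 1.932 e^(−1.17×0.682)
= 2.742 × (0.8566 − 0.4503) + 1.932 × 0.4503 = 1.984 mg/L.
DO = 10.4 − 1.984 = 8.416 mg/L.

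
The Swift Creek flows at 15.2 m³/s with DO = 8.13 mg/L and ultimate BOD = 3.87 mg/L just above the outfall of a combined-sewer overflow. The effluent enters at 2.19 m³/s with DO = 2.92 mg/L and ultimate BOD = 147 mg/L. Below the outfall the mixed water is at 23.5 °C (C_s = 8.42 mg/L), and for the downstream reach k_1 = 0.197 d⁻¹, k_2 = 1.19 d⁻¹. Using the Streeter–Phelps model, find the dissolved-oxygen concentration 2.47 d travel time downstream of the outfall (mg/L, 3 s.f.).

DO ≈ 5.93 mg/L

Mixed DO = (15.2×8.13 + 2.19×2.92)/(15.2+2.19) = 130.0/17.39 = 7.474 mg/L.
Mixed L₀ = (15.2×3.87 + 2.19×147)/(17.39) = 380.8/17.39 = 21.89 mg/L.
Initial deficit D₀ = C_s − DO₀ = 8.42 − 7.474 = 0.9461 mg/L.
D(2.47) = [0.197×21.89/(1.19−0.197)](e^(−0.197×2.47) − e^(−1.19×2.47)) + 0.9461 e^(−1.19×2.47)
= 4.344 × (0.6147 − 0.05290) + 0.9461 × 0.05290 = 2.490 mg/L.
DO = 8.42 − 2.490 = 5.930 mg/L.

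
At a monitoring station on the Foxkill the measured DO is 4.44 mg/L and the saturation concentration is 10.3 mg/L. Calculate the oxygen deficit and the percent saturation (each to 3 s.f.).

D ≈ 5.86 mg/L; 43.1 % saturation

D = C_s − C = 10.3 − 4.44 = 5.86 mg/L.
% saturation = 4.44/10.3 × 100 = 43.1 %.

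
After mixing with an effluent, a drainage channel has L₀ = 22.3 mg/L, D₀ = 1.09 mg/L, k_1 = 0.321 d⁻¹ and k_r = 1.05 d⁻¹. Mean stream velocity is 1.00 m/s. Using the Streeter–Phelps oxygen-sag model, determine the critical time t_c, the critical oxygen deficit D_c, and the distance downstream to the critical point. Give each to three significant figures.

t_c ≈ 1.46 d; D_c ≈ 4.26 mg/L; x_c ≈ 127 km

t_c = [1/(k_r−k_1)] ln[(k_r/k_1)(1 − D₀(k_r−k_1)/(k_1 L₀))]
= [1/(1.05−0.321)] ln[(1.05/0.321)(1 − 1.09×0.7290/(0.321×22.3))]
= (1/0.7290) ln[3.271 × 0.8890] = 1.372 × ln(2.908) = 1.372 × 1.067 = 1.464 d.
L(t_c) = L₀ e^(−k_1 t_c) = 22.3 × 0.6250 = 13.94 mg/L, and at the critical point k_r D_c = k_1 L, so D_c = (0.321/1.05) × 13.94 = 4.261 mg/L.
x_c = v t_c = 1.00 m/s × 1.464 d × 86400 s/d = 126500 m ≈ 127 km.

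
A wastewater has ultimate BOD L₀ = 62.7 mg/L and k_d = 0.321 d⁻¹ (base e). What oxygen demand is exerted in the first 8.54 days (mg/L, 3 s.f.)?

y ≈ 58.7 mg/L

y_t = L₀(1 − e^(−k_d t)) = 62.7 × (1 − e^(−0.321×8.54))
= 62.7 × (1 − 0.06448) = 62.7 × 0.9355 = 58.66 mg/L.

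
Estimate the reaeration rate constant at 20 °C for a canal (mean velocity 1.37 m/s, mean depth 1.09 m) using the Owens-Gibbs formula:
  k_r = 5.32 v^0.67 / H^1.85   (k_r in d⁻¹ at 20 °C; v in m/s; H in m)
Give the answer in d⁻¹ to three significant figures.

k_r ≈ 5.60 d⁻¹

k_r = 5.32 × 1.37^0.67 / 1.09^1.85 = 5.32 × 1.235 / 1.173 = 5.601 d⁻¹.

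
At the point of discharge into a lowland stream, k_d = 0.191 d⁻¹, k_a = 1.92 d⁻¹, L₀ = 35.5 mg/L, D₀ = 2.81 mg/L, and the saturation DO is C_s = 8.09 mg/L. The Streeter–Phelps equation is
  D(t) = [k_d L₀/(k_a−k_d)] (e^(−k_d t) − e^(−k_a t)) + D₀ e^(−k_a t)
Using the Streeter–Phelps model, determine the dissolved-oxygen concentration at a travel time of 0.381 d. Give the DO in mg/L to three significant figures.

k_d L₀/(k_a−k_d) = 0.191×35.5/(1.92−0.191) = 6.780/1.729 = 3.922 mg/L.
e^(−k_d t) = e^(−0.191×0.3810) = 0.9298; e^(−k_a t) = e^(−1.92×0.3810) = 0.4812.
D = 3.922 × (0.9298 − 0.4812) + 2.81 × 0.4812 = 1.759 + 1.352 = 3.111 mg/L.
DO = C_s − D = 8.09 − 3.111 = 4.979 mg/L.

DO ≈ 4.98 mg/L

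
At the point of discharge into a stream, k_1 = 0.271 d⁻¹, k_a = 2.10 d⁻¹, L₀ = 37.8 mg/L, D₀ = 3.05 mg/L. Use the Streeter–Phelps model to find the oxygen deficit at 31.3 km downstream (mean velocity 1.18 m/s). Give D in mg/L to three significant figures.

Travel time t = x/v = 31.3 km / (1.18 m/s) = 31300 m / 1.18 m/s = 26530 s = 0.3070 d.
k_1 L₀/(k_a−k_1) = 0.271×37.8/(2.10−0.271) = 10.24/1.829 = 5.601 mg/L.
e^(−k_1 t) = e^(−0.271×0.3070) = 0.9202; e^(−k_a t) = e^(−2.10×0.3070) = 0.5248.
D = 5.601 × (0.9202 − 0.5248) + 3.05 × 0.5248 = 2.214 + 1.601 = 3.815 mg/L.

D ≈ 3.81 mg/L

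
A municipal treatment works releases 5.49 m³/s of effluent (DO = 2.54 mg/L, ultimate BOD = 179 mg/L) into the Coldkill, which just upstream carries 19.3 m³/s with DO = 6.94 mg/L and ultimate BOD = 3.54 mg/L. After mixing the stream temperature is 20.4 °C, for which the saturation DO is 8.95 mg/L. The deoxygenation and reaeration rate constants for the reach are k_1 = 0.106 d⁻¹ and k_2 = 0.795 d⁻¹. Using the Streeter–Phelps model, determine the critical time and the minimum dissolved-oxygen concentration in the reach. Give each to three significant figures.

t_c ≈ 2.04 d; minimum DO ≈ 4.39 mg/L

Mixed DO = (19.3×6.94 + 5.49×2.54)/(19.3+5.49) = 147.9/24.79 = 5.966 mg/L.
Mixed L₀ = (19.3×3.54 + 5.49×179)/(24.79) = 1051/24.79 = 42.40 mg/L.
Initial deficit D₀ = C_s − DO₀ = 8.95 − 5.966 = 2.984 mg/L.
t_c = (1/0.6890) ln[(0.795/0.106)(1 − 2.984×0.6890/(0.106×42.40))] = 1.451 × ln(4.068) = 2.037 d.
D_c = (0.106/0.795) × 42.40 × e^(−0.106×2.037) = 0.1333 × 42.40 × 0.8058 = 4.555 mg/L.
Minimum DO = 8.95 − 4.555 = 4.395 mg/L.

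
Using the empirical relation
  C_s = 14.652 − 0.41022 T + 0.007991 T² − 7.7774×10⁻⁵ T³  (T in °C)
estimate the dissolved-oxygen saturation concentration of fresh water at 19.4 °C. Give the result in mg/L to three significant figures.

C_s ≈ 9.13 mg/L

C_s = 14.652 − 0.41022×19.4 + 0.007991×19.4² − 7.7774×10⁻⁵×19.4³ = 9.133 mg/L.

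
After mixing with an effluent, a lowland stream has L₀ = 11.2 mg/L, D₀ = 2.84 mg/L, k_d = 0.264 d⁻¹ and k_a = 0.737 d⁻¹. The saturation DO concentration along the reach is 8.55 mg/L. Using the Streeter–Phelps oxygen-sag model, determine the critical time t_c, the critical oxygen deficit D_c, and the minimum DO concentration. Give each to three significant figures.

With k_a/k_d = 2.792 and 1 − D₀(k_a−k_d)/(k_d L₀) = 0.5457,
t_c = ln(2.792 × 0.5457) / (0.737 − 0.264) = ln(1.523) / 0.4730 = 0.4209/0.4730 = 0.8899 d.
L(t_c) = L₀ e^(−k_d t_c) = 11.2 × 0.7906 = 8.855 mg/L, and at the critical point k_a D_c = k_d L, so D_c = (0.264/0.737) × 8.855 = 3.172 mg/L.
Minimum DO = C_s − D_c = 8.55 − 3.172 = 5.378 mg/L.

t_c ≈ 0.890 d; D_c ≈ 3.17 mg/L; min DO ≈ 5.38 mg/L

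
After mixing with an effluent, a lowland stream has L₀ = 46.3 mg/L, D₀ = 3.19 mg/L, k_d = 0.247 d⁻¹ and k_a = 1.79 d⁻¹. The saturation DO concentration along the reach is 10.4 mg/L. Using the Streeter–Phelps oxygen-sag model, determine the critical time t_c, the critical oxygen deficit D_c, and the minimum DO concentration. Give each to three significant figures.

At the critical point dD/dt = 0, so k_d L₀ e^(−k_d t) = k_a D. Substituting D(t) from the Streeter–Phelps equation and solving for t gives
t_c = ln[(k_a/k_d)(1 − D₀(k_a−k_d)/(k_d L₀))] / (k_a−k_d).
Here k_a−k_d = 1.543 d⁻¹ and 1 − D₀(k_a−k_d)/(k_d L₀) = 1 − 3.19×1.543/(0.247×46.3) = 0.5696, so
t_c = ln(7.247 × 0.5696) / 1.543 = 1.418 / 1.543 = 0.9188 d.
D_c = (k_d/k_a) L₀ e^(−k_d t_c) = (0.247/1.79) × 46.3 × e^(−0.247×0.9188) = 0.1380 × 46.3 × 0.7970 = 5.092 mg/L.
Minimum DO = C_s − D_c = 10.4 − 5.092 = 5.308 mg/L.

t_c ≈ 0.919 d; D_c ≈ 5.09 mg/L; min DO ≈ 5.31 mg/L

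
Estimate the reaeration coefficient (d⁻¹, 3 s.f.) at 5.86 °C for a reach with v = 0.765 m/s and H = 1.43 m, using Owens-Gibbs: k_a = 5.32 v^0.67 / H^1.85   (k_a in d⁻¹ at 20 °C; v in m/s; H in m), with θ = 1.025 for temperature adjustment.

k_a(20) = 5.32 × 0.765^0.67 / 1.43^1.85 = 5.32 × 0.8357 / 1.938 = 2.294 d⁻¹.
k_a(5.86) = 2.294 × 1.025^(5.86−20) = 2.294 × 0.7053 = 1.618 d⁻¹.

k_a ≈ 1.62 d⁻¹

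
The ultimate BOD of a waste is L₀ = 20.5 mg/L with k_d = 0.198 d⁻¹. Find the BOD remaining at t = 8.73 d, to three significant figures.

L ≈ 3.64 mg/L

L_t = L₀ e^(−k_d t) = 20.5 × e^(−0.198×8.73) = 20.5 × 0.1775 = 3.640 mg/L.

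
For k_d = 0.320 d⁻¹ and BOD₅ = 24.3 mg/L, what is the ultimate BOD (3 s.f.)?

L₀ ≈ 30.4 mg/L

BOD₅ = L₀(1 − e^(−5k_d)) ⇒ L₀ = BOD₅ / (1 − e^(−5×0.320))
= 24.3 / (1 − 0.2019) = 24.3 / 0.7981 = 30.45 mg/L.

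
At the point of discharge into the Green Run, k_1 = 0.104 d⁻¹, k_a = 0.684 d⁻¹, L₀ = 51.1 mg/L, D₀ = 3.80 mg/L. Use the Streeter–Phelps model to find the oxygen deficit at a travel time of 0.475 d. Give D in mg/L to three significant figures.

k_1 L₀/(k_a−k_1) = 0.104×51.1/(0.684−0.104) = 5.314/0.5800 = 9.163 mg/L.
e^(−k_1 t) = e^(−0.104×0.4750) = 0.9518; e^(−k_a t) = e^(−0.684×0.4750) = 0.7226.
D = 9.163 × (0.9518 − 0.7226) + 3.80 × 0.7226 = 2.100 + 2.746 = 4.846 mg/L.

D ≈ 4.85 mg/L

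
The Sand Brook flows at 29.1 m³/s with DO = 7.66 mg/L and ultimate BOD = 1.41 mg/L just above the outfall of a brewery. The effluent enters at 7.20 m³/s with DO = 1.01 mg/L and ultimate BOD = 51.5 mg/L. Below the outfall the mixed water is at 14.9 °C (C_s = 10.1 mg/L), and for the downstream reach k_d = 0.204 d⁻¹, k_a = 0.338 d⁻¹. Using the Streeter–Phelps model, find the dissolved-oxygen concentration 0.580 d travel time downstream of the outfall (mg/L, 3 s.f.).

Mixed DO = (29.1×7.66 + 7.20×1.01)/(29.1+7.20) = 230.2/36.30 = 6.341 mg/L.
Mixed L₀ = (29.1×1.41 + 7.20×51.5)/(36.30) = 411.8/36.30 = 11.35 mg/L.
Initial deficit D₀ = C_s − DO₀ = 10.1 − 6.341 = 3.759 mg/L.
D(0.580) = [0.204×11.35/(0.338−0.204)](e^(−0.204×0.580) − e^(−0.338×0.580)) + 3.759 e^(−0.338×0.580)
= 17.27 × (0.8884 − 0.8220) + 3.759 × 0.8220 = 4.237 mg/L.
DO = 10.1 − 4.237 = 5.863 mg/L.

DO ≈ 5.86 mg/L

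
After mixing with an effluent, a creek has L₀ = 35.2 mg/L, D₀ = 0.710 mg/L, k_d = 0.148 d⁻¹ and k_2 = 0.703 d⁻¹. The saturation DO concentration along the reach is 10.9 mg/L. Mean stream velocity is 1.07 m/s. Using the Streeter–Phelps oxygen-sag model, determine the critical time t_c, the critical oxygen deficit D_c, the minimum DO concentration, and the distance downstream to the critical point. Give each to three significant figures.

t_c ≈ 2.67 d; D_c ≈ 4.99 mg/L; min DO ≈ 5.91 mg/L; x_c ≈ 246 km

With k_2/k_d = 4.750 and 1 − D₀(k_2−k_d)/(k_d L₀) = 0.9244,
t_c = ln(4.750 × 0.9244) / (0.703 − 0.148) = ln(4.391) / 0.5550 = 1.479/0.5550 = 2.666 d.
D_c = (k_d/k_2) L₀ e^(−k_d t_c) = (0.148/0.703) × 35.2 × e^(−0.148×2.666) = 0.2105 × 35.2 × 0.6740 = 4.995 mg/L.
Minimum DO = C_s − D_c = 10.9 − 4.995 = 5.905 mg/L.
x_c = v t_c = 1.07 m/s × 2.666 d × 86400 s/d = 246400 m ≈ 246 km.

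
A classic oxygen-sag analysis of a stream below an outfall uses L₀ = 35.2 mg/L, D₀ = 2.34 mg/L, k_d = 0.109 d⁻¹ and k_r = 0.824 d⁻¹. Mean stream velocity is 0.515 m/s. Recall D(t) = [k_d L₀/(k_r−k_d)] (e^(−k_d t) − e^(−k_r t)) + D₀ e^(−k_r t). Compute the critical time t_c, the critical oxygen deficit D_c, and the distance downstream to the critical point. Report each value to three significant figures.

At the critical point dD/dt = 0, so k_d L₀ e^(−k_d t) = k_r D. Substituting D(t) from the Streeter–Phelps equation and solving for t gives
t_c = ln[(k_r/k_d)(1 − D₀(k_r−k_d)/(k_d L₀))] / (k_r−k_d).
Here k_r−k_d = 0.7150 d⁻¹ and 1 − D₀(k_r−k_d)/(k_d L₀) = 1 − 2.34×0.7150/(0.109×35.2) = 0.5639, so
t_c = ln(7.560 × 0.5639) / 0.7150 = 1.450 / 0.7150 = 2.028 d.
L(t_c) = L₀ e^(−k_d t_c) = 35.2 × 0.8017 = 28.22 mg/L, and at the critical point k_r D_c = k_d L, so D_c = (0.109/0.824) × 28.22 = 3.733 mg/L.
x_c = v t_c = 0.515 m/s × 2.028 d × 86400 s/d = 90240 m ≈ 90.2 km.

t_c ≈ 2.03 d; D_c ≈ 3.73 mg/L; x_c ≈ 90.2 km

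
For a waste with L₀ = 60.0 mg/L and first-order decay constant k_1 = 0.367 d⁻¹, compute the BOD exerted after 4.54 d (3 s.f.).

y_t = L₀(1 − e^(−k_1 t)) = 60.0 × (1 − e^(−0.367×4.54))
= 60.0 × (1 − 0.1890) = 60.0 × 0.8110 = 48.66 mg/L.

y ≈ 48.7 mg/L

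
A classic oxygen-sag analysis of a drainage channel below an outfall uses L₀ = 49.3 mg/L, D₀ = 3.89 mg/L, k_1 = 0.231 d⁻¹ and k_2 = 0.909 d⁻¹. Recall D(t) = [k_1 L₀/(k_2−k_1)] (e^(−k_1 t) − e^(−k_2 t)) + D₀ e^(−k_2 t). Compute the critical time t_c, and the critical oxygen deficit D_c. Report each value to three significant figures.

t_c = [1/(k_2−k_1)] ln[(k_2/k_1)(1 − D₀(k_2−k_1)/(k_1 L₀))]
= [1/(0.909−0.231)] ln[(0.909/0.231)(1 − 3.89×0.6780/(0.231×49.3))]
= (1/0.6780) ln[3.935 × 0.7684] = 1.475 × ln(3.024) = 1.475 × 1.106 = 1.632 d.
L(t_c) = L₀ e^(−k_1 t_c) = 49.3 × 0.6859 = 33.82 mg/L, and at the critical point k_2 D_c = k_1 L, so D_c = (0.231/0.909) × 33.82 = 8.593 mg/L.

t_c ≈ 1.63 d; D_c ≈ 8.59 mg/L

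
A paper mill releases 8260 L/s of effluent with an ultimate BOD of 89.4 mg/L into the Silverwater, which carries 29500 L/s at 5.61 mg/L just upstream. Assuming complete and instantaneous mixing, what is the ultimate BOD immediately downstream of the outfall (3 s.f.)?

Flow-weighted mixing: C = (Q_r C_r + Q_w C_w)/(Q_r + Q_w)
= (29500×5.61 + 8260×89.4)/(29500 + 8260) = 903900/37760 = 23.94 mg/L.

23.9 mg/L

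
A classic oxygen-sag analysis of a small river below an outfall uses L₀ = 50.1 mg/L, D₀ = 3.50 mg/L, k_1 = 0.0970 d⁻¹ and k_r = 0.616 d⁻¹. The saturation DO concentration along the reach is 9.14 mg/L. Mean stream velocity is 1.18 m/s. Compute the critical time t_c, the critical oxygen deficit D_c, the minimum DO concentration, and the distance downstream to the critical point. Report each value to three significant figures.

At the critical point dD/dt = 0, so k_1 L₀ e^(−k_1 t) = k_r D. Substituting D(t) from the Streeter–Phelps equation and solving for t gives
t_c = ln[(k_r/k_1)(1 − D₀(k_r−k_1)/(k_1 L₀))] / (k_r−k_1).
Here k_r−k_1 = 0.5190 d⁻¹ and 1 − D₀(k_r−k_1)/(k_1 L₀) = 1 − 3.50×0.5190/(0.0970×50.1) = 0.6262, so
t_c = ln(6.351 × 0.6262) / 0.5190 = 1.380 / 0.5190 = 2.660 d.
L(t_c) = L₀ e^(−k_1 t_c) = 50.1 × 0.7726 = 38.71 mg/L, and at the critical point k_r D_c = k_1 L, so D_c = (0.0970/0.616) × 38.71 = 6.095 mg/L.
Minimum DO = C_s − D_c = 9.14 − 6.095 = 3.045 mg/L.
x_c = v t_c = 1.18 m/s × 2.660 d × 86400 s/d = 271200 m ≈ 271 km.

t_c ≈ 2.66 d; D_c ≈ 6.10 mg/L; min DO ≈ 3.04 mg/L; x_c ≈ 271 km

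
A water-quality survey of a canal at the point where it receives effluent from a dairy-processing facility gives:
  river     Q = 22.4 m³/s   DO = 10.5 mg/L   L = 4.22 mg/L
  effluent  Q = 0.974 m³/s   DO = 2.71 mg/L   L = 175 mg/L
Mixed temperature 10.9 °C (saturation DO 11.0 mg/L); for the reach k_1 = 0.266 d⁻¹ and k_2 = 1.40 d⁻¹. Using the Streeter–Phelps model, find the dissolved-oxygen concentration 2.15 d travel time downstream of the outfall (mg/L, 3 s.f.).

DO ≈ 9.59 mg/L

Mixed DO = (22.4×10.5 + 0.974×2.71)/(22.4+0.974) = 237.8/23.37 = 10.18 mg/L.
Mixed L₀ = (22.4×4.22 + 0.974×175)/(23.37) = 265.0/23.37 = 11.34 mg/L.
Initial deficit D₀ = C_s − DO₀ = 11.0 − 10.18 = 0.8246 mg/L.
D(2.15) = [0.266×11.34/(1.40−0.266)](e^(−0.266×2.15) − e^(−1.40×2.15)) + 0.8246 e^(−1.40×2.15)
= 2.659 × (0.5645 − 0.04929) + 0.8246 × 0.04929 = 1.411 mg/L.
DO = 11.0 − 1.411 = 9.589 mg/L.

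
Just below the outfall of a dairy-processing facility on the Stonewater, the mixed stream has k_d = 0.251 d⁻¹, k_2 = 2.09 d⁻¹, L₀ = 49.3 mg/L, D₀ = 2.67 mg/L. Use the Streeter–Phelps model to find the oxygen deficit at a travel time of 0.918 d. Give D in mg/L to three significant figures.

k_d L₀/(k_2−k_d) = 0.251×49.3/(2.09−0.251) = 12.37/1.839 = 6.729 mg/L.
e^(−k_d t) = e^(−0.251×0.9180) = 0.7942; e^(−k_2 t) = e^(−2.09×0.9180) = 0.1468.
D = 6.729 × (0.7942 − 0.1468) + 2.67 × 0.1468 = 4.356 + 0.3920 = 4.748 mg/L.

D ≈ 4.75 mg/L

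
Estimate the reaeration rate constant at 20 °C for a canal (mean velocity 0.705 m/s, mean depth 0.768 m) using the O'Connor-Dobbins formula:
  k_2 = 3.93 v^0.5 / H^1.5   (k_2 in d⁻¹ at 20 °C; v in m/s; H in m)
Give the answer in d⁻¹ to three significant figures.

k_2 ≈ 4.90 d⁻¹

k_2 = 3.93 × 0.705^0.5 / 0.768^1.5 = 3.93 × 0.8396 / 0.6730 = 4.903 d⁻¹.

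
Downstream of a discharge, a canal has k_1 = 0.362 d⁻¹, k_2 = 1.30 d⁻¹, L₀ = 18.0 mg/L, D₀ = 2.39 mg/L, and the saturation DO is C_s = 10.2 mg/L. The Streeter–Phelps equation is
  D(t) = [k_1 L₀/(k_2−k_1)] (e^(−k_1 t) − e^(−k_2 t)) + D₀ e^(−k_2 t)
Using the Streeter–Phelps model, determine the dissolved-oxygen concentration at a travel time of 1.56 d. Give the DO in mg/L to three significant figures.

DO ≈ 6.85 mg/L

k_1 L₀/(k_2−k_1) = 0.362×18.0/(1.30−0.362) = 6.516/0.9380 = 6.947 mg/L.
e^(−k_1 t) = e^(−0.362×1.560) = 0.5685; e^(−k_2 t) = e^(−1.30×1.560) = 0.1316.
D = 6.947 × (0.5685 − 0.1316) + 2.39 × 0.1316 = 3.035 + 0.3145 = 3.350 mg/L.
DO = C_s − D = 10.2 − 3.350 = 6.850 mg/L.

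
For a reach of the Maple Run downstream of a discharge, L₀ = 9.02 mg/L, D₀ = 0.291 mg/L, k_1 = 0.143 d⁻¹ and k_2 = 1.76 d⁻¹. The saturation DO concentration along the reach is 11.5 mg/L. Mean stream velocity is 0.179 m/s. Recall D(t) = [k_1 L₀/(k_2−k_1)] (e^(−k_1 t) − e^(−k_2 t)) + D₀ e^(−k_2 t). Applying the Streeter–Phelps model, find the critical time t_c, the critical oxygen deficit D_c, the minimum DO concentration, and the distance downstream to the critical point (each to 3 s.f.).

t_c ≈ 1.27 d; D_c ≈ 0.611 mg/L; min DO ≈ 10.9 mg/L; x_c ≈ 19.7 km

At the critical point dD/dt = 0, so k_1 L₀ e^(−k_1 t) = k_2 D. Substituting D(t) from the Streeter–Phelps equation and solving for t gives
t_c = ln[(k_2/k_1)(1 − D₀(k_2−k_1)/(k_1 L₀))] / (k_2−k_1).
Here k_2−k_1 = 1.617 d⁻¹ and 1 − D₀(k_2−k_1)/(k_1 L₀) = 1 − 0.291×1.617/(0.143×9.02) = 0.6352, so
t_c = ln(12.31 × 0.6352) / 1.617 = 2.056 / 1.617 = 1.272 d.
D_c = (k_1/k_2) L₀ e^(−k_1 t_c) = (0.143/1.76) × 9.02 × e^(−0.143×1.272) = 0.08125 × 9.02 × 0.8337 = 0.6110 mg/L.
Minimum DO = C_s − D_c = 11.5 − 0.6110 = 10.89 mg/L.
x_c = v t_c = 0.179 m/s × 1.272 d × 86400 s/d = 19670 m ≈ 19.7 km.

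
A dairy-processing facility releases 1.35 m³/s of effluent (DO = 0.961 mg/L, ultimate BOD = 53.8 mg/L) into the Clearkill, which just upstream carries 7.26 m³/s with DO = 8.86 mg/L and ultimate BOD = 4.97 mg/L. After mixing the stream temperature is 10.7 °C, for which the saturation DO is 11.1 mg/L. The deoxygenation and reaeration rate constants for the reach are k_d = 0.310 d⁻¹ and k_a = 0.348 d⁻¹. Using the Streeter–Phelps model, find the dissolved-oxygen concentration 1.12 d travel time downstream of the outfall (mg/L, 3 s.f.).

DO ≈ 5.71 mg/L

Mixed DO = (7.26×8.86 + 1.35×0.961)/(7.26+1.35) = 65.62/8.610 = 7.621 mg/L.
Mixed L₀ = (7.26×4.97 + 1.35×53.8)/(8.610) = 108.7/8.610 = 12.63 mg/L.
Initial deficit D₀ = C_s − DO₀ = 11.1 − 7.621 = 3.479 mg/L.
D(1.12) = [0.310×12.63/(0.348−0.310)](e^(−0.310×1.12) − e^(−0.348×1.12)) + 3.479 e^(−0.348×1.12)
= 103.0 × (0.7067 − 0.6772) + 3.479 × 0.6772 = 5.389 mg/L.
DO = 11.1 − 5.389 = 5.711 mg/L.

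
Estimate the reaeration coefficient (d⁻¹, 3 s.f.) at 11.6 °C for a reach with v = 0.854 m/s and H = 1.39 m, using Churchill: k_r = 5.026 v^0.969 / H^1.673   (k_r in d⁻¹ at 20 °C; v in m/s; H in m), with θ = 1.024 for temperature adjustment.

k_r ≈ 2.04 d⁻¹

k_r(20) = 5.026 × 0.854^0.969 / 1.39^1.673 = 5.026 × 0.8582 / 1.735 = 2.486 d⁻¹.
k_r(11.6) = 2.486 × 1.024^(11.6−20) = 2.486 × 0.8194 = 2.037 d⁻¹.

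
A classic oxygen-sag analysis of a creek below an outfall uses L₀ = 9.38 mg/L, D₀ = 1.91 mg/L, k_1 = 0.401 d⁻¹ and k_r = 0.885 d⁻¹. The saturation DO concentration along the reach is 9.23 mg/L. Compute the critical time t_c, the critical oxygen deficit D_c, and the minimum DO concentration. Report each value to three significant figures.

t_c ≈ 1.05 d; D_c ≈ 2.79 mg/L; min DO ≈ 6.44 mg/L

t_c = [1/(k_r−k_1)] ln[(k_r/k_1)(1 − D₀(k_r−k_1)/(k_1 L₀))]
= [1/(0.885−0.401)] ln[(0.885/0.401)(1 − 1.91×0.4840/(0.401×9.38))]
= (1/0.4840) ln[2.207 × 0.7542] = 2.066 × ln(1.665) = 2.066 × 0.5096 = 1.053 d.
L(t_c) = L₀ e^(−k_1 t_c) = 9.38 × 0.6556 = 6.150 mg/L, and at the critical point k_r D_c = k_1 L, so D_c = (0.401/0.885) × 6.150 = 2.786 mg/L.
Minimum DO = C_s − D_c = 9.23 − 2.786 = 6.444 mg/L.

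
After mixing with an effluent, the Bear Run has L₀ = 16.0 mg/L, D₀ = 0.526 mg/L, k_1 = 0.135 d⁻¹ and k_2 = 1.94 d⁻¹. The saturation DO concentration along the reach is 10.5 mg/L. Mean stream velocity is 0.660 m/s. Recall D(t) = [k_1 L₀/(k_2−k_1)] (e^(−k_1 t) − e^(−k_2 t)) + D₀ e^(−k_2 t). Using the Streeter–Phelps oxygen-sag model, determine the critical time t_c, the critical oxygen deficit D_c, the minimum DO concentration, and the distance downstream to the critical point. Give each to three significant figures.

t_c = [1/(k_2−k_1)] ln[(k_2/k_1)(1 − D₀(k_2−k_1)/(k_1 L₀))]
= [1/(1.94−0.135)] ln[(1.94/0.135)(1 − 0.526×1.805/(0.135×16.0))]
= (1/1.805) ln[14.37 × 0.5604] = 0.5540 × ln(8.054) = 0.5540 × 2.086 = 1.156 d.
D_c = (k_1/k_2) L₀ e^(−k_1 t_c) = (0.135/1.94) × 16.0 × e^(−0.135×1.156) = 0.06959 × 16.0 × 0.8555 = 0.9526 mg/L.
Minimum DO = C_s − D_c = 10.5 − 0.9526 = 9.547 mg/L.
x_c = v t_c = 0.660 m/s × 1.156 d × 86400 s/d = 65910 m ≈ 65.9 km.

t_c ≈ 1.16 d; D_c ≈ 0.953 mg/L; min DO ≈ 9.55 mg/L; x_c ≈ 65.9 km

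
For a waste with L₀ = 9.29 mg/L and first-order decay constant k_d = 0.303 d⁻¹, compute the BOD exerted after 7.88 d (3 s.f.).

y_t = L₀(1 − e^(−k_d t)) = 9.29 × (1 − e^(−0.303×7.88))
= 9.29 × (1 − 0.09185) = 9.29 × 0.9082 = 8.437 mg/L.

y ≈ 8.44 mg/L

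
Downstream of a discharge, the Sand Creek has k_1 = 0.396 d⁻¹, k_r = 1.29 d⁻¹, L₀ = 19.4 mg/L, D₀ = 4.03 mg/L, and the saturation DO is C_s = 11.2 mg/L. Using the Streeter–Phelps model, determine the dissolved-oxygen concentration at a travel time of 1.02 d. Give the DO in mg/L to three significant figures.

DO ≈ 6.69 mg/L

k_1 L₀/(k_r−k_1) = 0.396×19.4/(1.29−0.396) = 7.682/0.8940 = 8.593 mg/L.
e^(−k_1 t) = e^(−0.396×1.020) = 0.6677; e^(−k_r t) = e^(−1.29×1.020) = 0.2683.
D = 8.593 × (0.6677 − 0.2683) + 4.03 × 0.2683 = 3.432 + 1.081 = 4.514 mg/L.
DO = C_s − D = 11.2 − 4.514 = 6.686 mg/L.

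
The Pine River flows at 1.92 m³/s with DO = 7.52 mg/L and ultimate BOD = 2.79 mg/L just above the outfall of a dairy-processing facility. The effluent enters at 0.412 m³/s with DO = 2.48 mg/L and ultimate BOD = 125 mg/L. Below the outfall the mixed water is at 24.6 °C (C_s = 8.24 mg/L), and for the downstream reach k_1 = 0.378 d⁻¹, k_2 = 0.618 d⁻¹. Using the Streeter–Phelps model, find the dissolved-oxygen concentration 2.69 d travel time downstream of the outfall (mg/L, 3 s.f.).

Mixed DO = (1.92×7.52 + 0.412×2.48)/(1.92+0.412) = 15.46/2.332 = 6.630 mg/L.
Mixed L₀ = (1.92×2.79 + 0.412×125)/(2.332) = 56.86/2.332 = 24.38 mg/L.
Initial deficit D₀ = C_s − DO₀ = 8.24 − 6.630 = 1.610 mg/L.
D(2.69) = [0.378×24.38/(0.618−0.378)](e^(−0.378×2.69) − e^(−0.618×2.69)) + 1.610 e^(−0.618×2.69)
= 38.40 × (0.3617 − 0.1897) + 1.610 × 0.1897 = 6.913 mg/L.
DO = 8.24 − 6.913 = 1.327 mg/L.

DO ≈ 1.33 mg/L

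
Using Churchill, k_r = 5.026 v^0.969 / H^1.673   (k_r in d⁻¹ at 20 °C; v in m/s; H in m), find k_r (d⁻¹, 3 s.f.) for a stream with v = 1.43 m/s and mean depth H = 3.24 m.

k_r ≈ 0.994 d⁻¹

k_r = 5.026 × 1.43^0.969 / 3.24^1.673 = 5.026 × 1.414 / 7.147 = 0.9945 d⁻¹.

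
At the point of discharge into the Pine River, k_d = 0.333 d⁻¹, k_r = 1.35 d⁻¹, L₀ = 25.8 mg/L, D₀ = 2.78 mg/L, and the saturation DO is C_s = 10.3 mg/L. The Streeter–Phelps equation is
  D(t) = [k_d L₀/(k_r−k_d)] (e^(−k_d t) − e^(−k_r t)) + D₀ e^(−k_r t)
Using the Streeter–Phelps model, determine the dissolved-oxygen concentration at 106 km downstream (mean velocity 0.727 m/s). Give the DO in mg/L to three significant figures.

DO ≈ 6.06 mg/L

Travel time t = x/v = 106 km / (0.727 m/s) = 106000 m / 0.727 m/s = 145800 s = 1.688 d.
k_d L₀/(k_r−k_d) = 0.333×25.8/(1.35−0.333) = 8.591/1.017 = 8.448 mg/L.
e^(−k_d t) = e^(−0.333×1.688) = 0.5701; e^(−k_r t) = e^(−1.35×1.688) = 0.1025.
D = 8.448 × (0.5701 − 0.1025) + 2.78 × 0.1025 = 3.950 + 0.2849 = 4.235 mg/L.
DO = C_s − D = 10.3 − 4.235 = 6.065 mg/L.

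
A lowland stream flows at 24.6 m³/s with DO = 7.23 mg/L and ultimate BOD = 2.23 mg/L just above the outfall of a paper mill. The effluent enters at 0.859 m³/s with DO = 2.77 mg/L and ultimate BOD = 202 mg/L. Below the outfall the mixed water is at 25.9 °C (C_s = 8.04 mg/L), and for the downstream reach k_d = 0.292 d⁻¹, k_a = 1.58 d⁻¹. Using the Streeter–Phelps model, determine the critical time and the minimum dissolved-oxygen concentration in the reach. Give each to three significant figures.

t_c ≈ 0.815 d; minimum DO ≈ 6.73 mg/L

Mixed DO = (24.6×7.23 + 0.859×2.77)/(24.6+0.859) = 180.2/25.46 = 7.080 mg/L.
Mixed L₀ = (24.6×2.23 + 0.859×202)/(25.46) = 228.4/25.46 = 8.970 mg/L.
Initial deficit D₀ = C_s − DO₀ = 8.04 − 7.080 = 0.9605 mg/L.
t_c = (1/1.288) ln[(1.58/0.292)(1 − 0.9605×1.288/(0.292×8.970))] = 0.7764 × ln(2.855) = 0.8146 d.
D_c = (0.292/1.58) × 8.970 × e^(−0.292×0.8146) = 0.1848 × 8.970 × 0.7883 = 1.307 mg/L.
Minimum DO = 8.04 − 1.307 = 6.733 mg/L.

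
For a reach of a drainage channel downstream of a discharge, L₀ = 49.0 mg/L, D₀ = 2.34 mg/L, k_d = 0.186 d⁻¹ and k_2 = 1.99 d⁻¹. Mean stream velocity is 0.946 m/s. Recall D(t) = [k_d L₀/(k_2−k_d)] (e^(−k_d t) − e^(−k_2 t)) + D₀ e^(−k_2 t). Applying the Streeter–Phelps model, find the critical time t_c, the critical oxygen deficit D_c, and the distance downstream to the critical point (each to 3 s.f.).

With k_2/k_d = 10.70 and 1 − D₀(k_2−k_d)/(k_d L₀) = 0.5368,
t_c = ln(10.70 × 0.5368) / (1.99 − 0.186) = ln(5.743) / 1.804 = 1.748/1.804 = 0.9690 d.
D_c = (k_d/k_2) L₀ e^(−k_d t_c) = (0.186/1.99) × 49.0 × e^(−0.186×0.9690) = 0.09347 × 49.0 × 0.8351 = 3.825 mg/L.
x_c = v t_c = 0.946 m/s × 0.9690 d × 86400 s/d = 79200 m ≈ 79.2 km.

t_c ≈ 0.969 d; D_c ≈ 3.82 mg/L; x_c ≈ 79.2 km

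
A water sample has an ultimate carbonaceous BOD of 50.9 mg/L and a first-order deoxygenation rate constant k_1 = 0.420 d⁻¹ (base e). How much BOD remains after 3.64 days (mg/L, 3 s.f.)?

L_t = L₀ e^(−k_1 t) = 50.9 × e^(−0.420×3.64) = 50.9 × 0.2168 = 11.03 mg/L.

L ≈ 11.0 mg/L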